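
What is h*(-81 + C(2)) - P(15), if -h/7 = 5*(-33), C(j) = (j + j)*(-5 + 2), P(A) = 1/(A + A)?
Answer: -3222451/30 ≈ -1.0742e+5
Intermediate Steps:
P(A) = 1/(2*A)
C(j) = -6*j (C(j) = (2*j)*(-3) = -6*j)
h = 1155 (h = -35*(-33) = -7*(-165) = 1155)
h*(-81 + C(2)) - P(15) = 1155*(-81 - 6*2) - 1/(2*15) = 1155*(-81 - 12) - 1/(2*15) = 1155*(-93) - 1*1/30 = -107415 - 1/30 = -3222451/30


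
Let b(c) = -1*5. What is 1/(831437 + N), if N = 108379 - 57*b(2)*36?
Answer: 1/950076 ≈ 1.0525e-6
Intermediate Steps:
b(c) = -5
N = 118639 (N = 108379 - 57*(-5)*36 = 108379 - (-285)*36 = 108379 - 1*(-10260) = 108379 + 10260 = 118639)
1/(831437 + N) = 1/(831437 + 118639) = 1/950076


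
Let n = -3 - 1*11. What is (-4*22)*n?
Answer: 1232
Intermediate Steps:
n = -14 (n = -3 - 11 = -14)
(-4*22)*n = -4*22*(-14) = -88*(-14) = 1232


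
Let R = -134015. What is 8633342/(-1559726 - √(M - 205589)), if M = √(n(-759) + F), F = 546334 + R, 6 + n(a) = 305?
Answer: -8633342/(1559726 + I*√(205589 - √412618)) ≈ -5.5352 + 0.0016066*I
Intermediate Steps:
n(a) = 299 (n(a) = -6 + 305 = 299)
F = 412319 (F = 546334 - 134015 = 412319)
M = √412618 (M = √(299 + 412319) = √412618 ≈ 642.35)
8633342/(-1559726 - √(M - 205589)) = 8633342/(-1559726 - √(√412618 - 205589)) = 8633342/(-1559726 - √(-205589 + √412618))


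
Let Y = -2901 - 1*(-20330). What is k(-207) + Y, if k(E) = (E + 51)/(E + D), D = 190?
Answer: 296449/17 ≈ 17438.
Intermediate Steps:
k(E) = (51 + E)/(190 + E) (k(E) = (E + 51)/(E + 190) = (51 + E)/(190 + E))
Y = 17429 (Y = -2901 + 20330 = 17429)
k(-207) + Y = (51 - 207)/(190 - 207) + 17429 = -156/(-17) + 17429 = -1/17*(-156) + 17429 = 156/17 + 17429 = 296449/17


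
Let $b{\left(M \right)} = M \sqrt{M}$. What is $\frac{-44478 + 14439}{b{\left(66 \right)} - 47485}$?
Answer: $\frac{1426401915}{2254537729} + \frac{1982574 \sqrt{66}}{2254537729} \approx 0.63982$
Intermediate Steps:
$b{\left(M \right)} = M^{\frac{3}{2}}$
$\frac{-44478 + 14439}{b{\left(66 \right)} - 47485} = \frac{-44478 + 14439}{66^{\frac{3}{2}} - 47485} = - \frac{30039}{66 \sqrt{66} - 47485} = - \frac{30039}{-47485 + 66 \sqrt{66}}$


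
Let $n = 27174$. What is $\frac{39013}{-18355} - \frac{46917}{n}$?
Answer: $- \frac{640433599}{166259590} \approx -3.852$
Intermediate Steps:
$\frac{39013}{-18355} - \frac{46917}{n} = \frac{39013}{-18355} - \frac{46917}{27174} = 39013 \left(- \frac{1}{18355}\right) - \frac{15639}{9058} = - \frac{39013}{18355} - \frac{15639}{9058} = - \frac{640433599}{166259590}$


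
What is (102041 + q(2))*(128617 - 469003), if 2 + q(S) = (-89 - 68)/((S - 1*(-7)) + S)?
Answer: -382005676992/11 ≈ -3.4728e+10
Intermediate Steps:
q(S) = -2 - 157/(7 + 2*S) (q(S) = -2 + (-89 - 68)/((S - 1*(-7)) + S) = -2 - 157/((S + 7) + S) = -2 - 157/((7 + S) + S) = -2 - 157/(7 + 2*S))
(102041 + q(2))*(128617 - 469003) = (102041 + (-171 - 4*2)/(7 + 2*2))*(128617 - 469003) = (102041 + (-171 - 8)/(7 + 4))*(-340386) = (102041 - 179/11)*(-340386) = (1122272/11)*(-340386) = -382005676992/11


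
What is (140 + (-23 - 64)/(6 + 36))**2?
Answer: 3728761/196 ≈ 19024.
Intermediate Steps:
(140 + (-23 - 64)/(6 + 36))**2 = (140 - 87/42)**2 = (140 - 87*1/42)**2 = (140 - 29/14)**2 = (1931/14)**2 = 3728761/196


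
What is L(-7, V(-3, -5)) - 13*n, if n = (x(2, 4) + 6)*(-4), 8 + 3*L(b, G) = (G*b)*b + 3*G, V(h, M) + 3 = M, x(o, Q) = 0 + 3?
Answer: 980/3 ≈ 326.67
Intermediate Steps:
x(o, Q) = 3
V(h, M) = -3 + M
L(b, G) = -8/3 + G + G*b²/3 (L(b, G) = -8/3 + ((G*b)*b + 3*G)/3 = -8/3 + (G*b² + 3*G)/3 = -8/3 + (3*G + G*b²)/3 = -8/3 + (G + G*b²/3) = -8/3 + G + G*b²/3)
n = -36 (n = (3 + 6)*(-4) = 9*(-4) = -36)
L(-7, V(-3, -5)) - 13*n = (-8/3 + (-3 - 5) + (⅓)*(-3 - 5)*(-7)²) - 13*(-36) = (-8/3 - 8 + (⅓)*(-8)*49) + 468 = (-8/3 - 8 - 392/3) + 468 = -424/3 + 468 = 980/3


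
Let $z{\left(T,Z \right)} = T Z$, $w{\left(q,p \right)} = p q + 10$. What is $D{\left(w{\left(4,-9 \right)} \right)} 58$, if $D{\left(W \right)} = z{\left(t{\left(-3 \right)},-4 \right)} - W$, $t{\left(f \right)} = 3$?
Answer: $812$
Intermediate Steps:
$w{\left(q,p \right)} = 10 + p q$
$D{\left(W \right)} = -12 - W$ ($D{\left(W \right)} = 3 \left(-4\right) - W = -12 - W$)
$D{\left(w{\left(4,-9 \right)} \right)} 58 = \left(-12 - \left(10 - 36\right)\right) 58 = \left(-12 - -26\right) 58 = \left(-12 + 26\right) 58 = 14 \cdot 58 = 812$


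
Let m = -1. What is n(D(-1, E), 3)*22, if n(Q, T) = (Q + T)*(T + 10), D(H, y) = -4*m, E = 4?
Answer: 2002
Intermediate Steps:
D(H, y) = 4 (D(H, y) = -4*(-1) = 4)
n(Q, T) = (10 + T)*(Q + T) (n(Q, T) = (Q + T)*(10 + T) = (10 + T)*(Q + T))
n(D(-1, E), 3)*22 = (3² + 10*4 + 10*3 + 4*3)*22 = (9 + 40 + 30 + 12)*22 = 91*22 = 2002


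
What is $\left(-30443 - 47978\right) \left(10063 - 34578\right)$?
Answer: $1922490815$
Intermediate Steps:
$\left(-30443 - 47978\right) \left(10063 - 34578\right) = \left(-78421\right) \left(-24515\right) = 1922490815$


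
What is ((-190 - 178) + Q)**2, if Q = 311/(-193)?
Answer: 5088682225/37249 ≈ 1.3661e+5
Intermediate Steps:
Q = -311/193 (Q = 311*(-1/193) = -311/193 ≈ -1.6114)
((-190 - 178) + Q)**2 = ((-190 - 178) - 311/193)**2 = (-368 - 311/193)**2 = (-71335/193)**2 = 5088682225/37249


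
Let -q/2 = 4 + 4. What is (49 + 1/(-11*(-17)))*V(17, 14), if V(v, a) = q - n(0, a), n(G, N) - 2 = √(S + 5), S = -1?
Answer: -183280/187 ≈ -980.11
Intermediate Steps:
n(G, N) = 4 (n(G, N) = 2 + √(-1 + 5) = 2 + √4 = 2 + 2 = 4)
q = -16 (q = -2*(4 + 4) = -2*8 = -16)
V(v, a) = -20 (V(v, a) = -16 - 1*4 = -16 - 4 = -20)
(49 + 1/(-11*(-17)))*V(17, 14) = (49 + 1/(-11*(-17)))*(-20) = (49 + 1/187)*(-20) = (9164/187)*(-20) = -183280/187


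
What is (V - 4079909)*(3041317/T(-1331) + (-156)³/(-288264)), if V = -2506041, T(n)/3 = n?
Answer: 236419994816661250/47959923 ≈ 4.9295e+9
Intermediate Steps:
T(n) = 3*n
(V - 4079909)*(3041317/T(-1331) + (-156)³/(-288264)) = (-2506041 - 4079909)*(3041317/((3*(-1331))) + (-156)³/(-288264)) = -6585950*(3041317/(-3993) - 3796416*(-1/288264)) = -6585950*(3041317*(-1/3993) + 158184/12011) = -6585950*(-3041317/3993 + 158184/12011) = -6585950*(-35897629775/47959923) = 236419994816661250/47959923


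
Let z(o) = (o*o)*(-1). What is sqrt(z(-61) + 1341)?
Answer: 2*I*sqrt(595) ≈ 48.785*I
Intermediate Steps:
z(o) = -o**2 (z(o) = o**2*(-1) = -o**2)
sqrt(z(-61) + 1341) = sqrt(-1*(-61)**2 + 1341) = sqrt(-1*3721 + 1341) = sqrt(-3721 + 1341) = sqrt(-2380) = 2*I*sqrt(595)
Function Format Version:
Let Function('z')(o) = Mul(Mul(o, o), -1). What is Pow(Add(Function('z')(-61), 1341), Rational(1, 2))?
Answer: Mul(2, I, Pow(595, Rational(1, 2))) ≈ Mul(48.785, I)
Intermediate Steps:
Function('z')(o) = Mul(-1, Pow(o, 2)) (Function('z')(o) = Mul(Pow(o, 2), -1) = Mul(-1, Pow(o, 2)))
Pow(Add(Function('z')(-61), 1341), Rational(1, 2)) = Pow(Add(Mul(-1, Pow(-61, 2)), 1341), Rational(1, 2)) = Pow(Add(Mul(-1, 3721), 1341), Rational(1, 2)) = Pow(Add(-3721, 1341), Rational(1, 2)) = Pow(-2380, Rational(1, 2)) = Mul(2, I, Pow(595, Rational(1, 2)))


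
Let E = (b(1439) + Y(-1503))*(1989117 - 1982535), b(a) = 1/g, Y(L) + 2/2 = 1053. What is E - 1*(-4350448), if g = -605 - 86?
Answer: 7790819410/691 ≈ 1.1275e+7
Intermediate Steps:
g = -691
Y(L) = 1052 (Y(L) = -1 + 1053 = 1052)
b(a) = -1/691 (b(a) = 1/(-691) = -1/691)
E = 4784659842/691 (E = (-1/691 + 1052)*(1989117 - 1982535) = (726931/691)*6582 = 4784659842/691 ≈ 6.9243e+6)
E - 1*(-4350448) = 4784659842/691 - 1*(-4350448) = 4784659842/691 + 4350448 = 7790819410/691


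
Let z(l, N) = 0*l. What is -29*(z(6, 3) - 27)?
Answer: 783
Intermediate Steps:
z(l, N) = 0
-29*(z(6, 3) - 27) = -29*(0 - 27) = -29*(-27) = 783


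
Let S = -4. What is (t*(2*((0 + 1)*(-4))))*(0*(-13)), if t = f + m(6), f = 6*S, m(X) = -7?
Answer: 0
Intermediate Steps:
f = -24 (f = 6*(-4) = -24)
t = -31 (t = -24 - 7 = -31)
(t*(2*((0 + 1)*(-4))))*(0*(-13)) = (-62*(0 + 1)*(-4))*(0*(-13)) = -62*1*(-4)*0 = -62*(-4)*0 = -31*(-8)*0 = 248*0 = 0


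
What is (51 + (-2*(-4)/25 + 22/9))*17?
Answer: 205649/225 ≈ 914.00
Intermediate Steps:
(51 + (-2*(-4)/25 + 22/9))*17 = (51 + (8*(1/25) + 22*(⅑)))*17 = (51 + (8/25 + 22/9))*17 = (51 + 622/225)*17 = (12097/225)*17 = 205649/225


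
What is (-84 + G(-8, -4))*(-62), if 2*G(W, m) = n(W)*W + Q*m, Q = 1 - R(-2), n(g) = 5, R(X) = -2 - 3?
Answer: 7192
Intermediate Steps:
R(X) = -5
Q = 6 (Q = 1 - 1*(-5) = 1 + 5 = 6)
G(W, m) = 3*m + 5*W/2 (G(W, m) = (5*W + 6*m)/2 = 3*m + 5*W/2)
(-84 + G(-8, -4))*(-62) = (-84 + (3*(-4) + (5/2)*(-8)))*(-62) = (-84 + (-12 - 20))*(-62) = (-84 - 32)*(-62) = -116*(-62) = 7192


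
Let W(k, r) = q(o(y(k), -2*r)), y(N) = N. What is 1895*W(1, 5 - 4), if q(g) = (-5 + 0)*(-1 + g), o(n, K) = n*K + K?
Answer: 47375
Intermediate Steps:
o(n, K) = K + K*n (o(n, K) = K*n + K = K + K*n)
q(g) = 5 - 5*g (q(g) = -5*(-1 + g) = 5 - 5*g)
W(k, r) = 5 + 10*r*(1 + k) (W(k, r) = 5 - 5*(-2*r)*(1 + k) = 5 - (-10)*r*(1 + k) = 5 + 10*r*(1 + k))
1895*W(1, 5 - 4) = 1895*(5 + 10*(5 - 4)*(1 + 1)) = 1895*(5 + 10*1*2) = 1895*(5 + 20) = 1895*25 = 47375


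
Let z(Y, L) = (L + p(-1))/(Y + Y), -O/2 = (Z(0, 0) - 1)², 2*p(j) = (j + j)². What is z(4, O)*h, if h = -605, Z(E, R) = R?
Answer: 0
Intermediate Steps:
p(j) = 2*j² (p(j) = (j + j)²/2 = (2*j)²/2 = (4*j²)/2 = 2*j²)
O = -2 (O = -2*(0 - 1)² = -2*(-1)² = -2*1 = -2)
z(Y, L) = (2 + L)/(2*Y) (z(Y, L) = (L + 2*(-1)²)/(Y + Y) = (L + 2*1)/((2*Y)) = (L + 2)*(1/(2*Y)) = (2 + L)*(1/(2*Y)) = (2 + L)/(2*Y))
z(4, O)*h = ((½)*(2 - 2)/4)*(-605) = ((½)*(¼)*0)*(-605) = 0*(-605) = 0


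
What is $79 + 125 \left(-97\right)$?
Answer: $-12046$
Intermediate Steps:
$79 + 125 \left(-97\right) = 79 - 12125 = -12046$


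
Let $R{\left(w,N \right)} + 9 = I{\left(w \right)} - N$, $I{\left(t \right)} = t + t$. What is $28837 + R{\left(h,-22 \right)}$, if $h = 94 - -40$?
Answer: $29118$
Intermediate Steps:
$I{\left(t \right)} = 2 t$
$h = 134$ ($h = 94 + 40 = 134$)
$R{\left(w,N \right)} = -9 - N + 2 w$ ($R{\left(w,N \right)} = -9 - \left(N - 2 w\right) = -9 - N + 2 w$)
$28837 + R{\left(h,-22 \right)} = 28837 - -281 = 28837 + \left(-9 + 22 + 268\right) = 28837 + 281 = 29118$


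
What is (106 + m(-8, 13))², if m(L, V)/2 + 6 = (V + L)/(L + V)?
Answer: 9216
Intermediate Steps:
m(L, V) = -10 (m(L, V) = -12 + 2*((V + L)/(L + V)) = -12 + 2*((L + V)/(L + V)) = -12 + 2*1 = -12 + 2 = -10)
(106 + m(-8, 13))² = (106 - 10)² = 96² = 9216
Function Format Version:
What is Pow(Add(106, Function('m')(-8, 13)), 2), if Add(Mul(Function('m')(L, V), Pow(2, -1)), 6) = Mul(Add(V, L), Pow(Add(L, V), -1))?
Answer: 9216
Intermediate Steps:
Function('m')(L, V) = -10 (Function('m')(L, V) = Add(-12, Mul(2, Mul(Add(V, L), Pow(Add(L, V), -1)))) = Add(-12, Mul(2, Mul(Add(L, V), Pow(Add(L, V), -1)))) = Add(-12, Mul(2, 1)) = Add(-12, 2) = -10)
Pow(Add(106, Function('m')(-8, 13)), 2) = Pow(Add(106, -10), 2) = Pow(96, 2) = 9216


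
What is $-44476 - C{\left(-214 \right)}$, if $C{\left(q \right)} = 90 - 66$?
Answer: $-44500$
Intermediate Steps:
$C{\left(q \right)} = 24$ ($C{\left(q \right)} = 90 - 66 = 24$)
$-44476 - C{\left(-214 \right)} = -44476 - 24 = -44500$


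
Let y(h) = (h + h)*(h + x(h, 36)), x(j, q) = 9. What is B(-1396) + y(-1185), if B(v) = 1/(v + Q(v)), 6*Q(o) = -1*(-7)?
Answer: 23325407274/8369 ≈ 2.7871e+6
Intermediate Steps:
Q(o) = 7/6 (Q(o) = (-1*(-7))/6 = (⅙)*7 = 7/6)
y(h) = 2*h*(9 + h) (y(h) = (h + h)*(h + 9) = (2*h)*(9 + h) = 2*h*(9 + h))
B(v) = 1/(7/6 + v) (B(v) = 1/(v + 7/6) = 1/(7/6 + v))
B(-1396) + y(-1185) = 6/(7 + 6*(-1396)) + 2*(-1185)*(9 - 1185) = 6/(7 - 8376) + 2*(-1185)*(-1176) = 6/(-8369) + 2787120 = 6*(-1/8369) + 2787120 = -6/8369 + 2787120 = 23325407274/8369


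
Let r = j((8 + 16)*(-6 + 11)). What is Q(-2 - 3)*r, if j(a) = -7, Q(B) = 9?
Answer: -63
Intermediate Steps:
r = -7
Q(-2 - 3)*r = 9*(-7) = -63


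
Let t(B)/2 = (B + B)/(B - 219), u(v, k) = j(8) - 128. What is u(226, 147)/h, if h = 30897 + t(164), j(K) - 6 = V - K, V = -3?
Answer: -7315/1698679 ≈ -0.0043063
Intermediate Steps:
j(K) = 3 - K (j(K) = 6 + (-3 - K) = 3 - K)
u(v, k) = -133 (u(v, k) = (3 - 1*8) - 128 = (3 - 8) - 128 = -5 - 128 = -133)
t(B) = 4*B/(-219 + B) (t(B) = 2*((B + B)/(B - 219)) = 2*((2*B)/(-219 + B)) = 2*(2*B/(-219 + B)) = 4*B/(-219 + B))
h = 1698679/55 (h = 30897 + 4*164/(-219 + 164) = 30897 + 4*164/(-55) = 30897 + 4*164*(-1/55) = 30897 - 656/55 = 1698679/55 ≈ 30885.)
u(226, 147)/h = -133/1698679/55 = -133*55/1698679 = -7315/1698679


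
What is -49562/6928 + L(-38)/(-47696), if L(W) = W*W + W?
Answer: -9272070/1290773 ≈ -7.1833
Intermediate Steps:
L(W) = W + W² (L(W) = W² + W = W + W²)
-49562/6928 + L(-38)/(-47696) = -49562/6928 - 38*(1 - 38)/(-47696) = -49562*1/6928 - 38*(-37)*(-1/47696) = -24781/3464 + 1406*(-1/47696) = -24781/3464 - 703/23848 = -9272070/1290773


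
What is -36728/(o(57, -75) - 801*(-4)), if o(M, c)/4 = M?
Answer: -4591/429 ≈ -10.702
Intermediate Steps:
o(M, c) = 4*M
-36728/(o(57, -75) - 801*(-4)) = -36728/(4*57 - 801*(-4)) = -36728/(228 - 1*(-3204)) = -36728/(228 + 3204) = -36728/3432 = -36728*1/3432 = -4591/429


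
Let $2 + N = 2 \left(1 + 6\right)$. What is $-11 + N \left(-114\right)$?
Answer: $-1379$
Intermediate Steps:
$N = 12$ ($N = -2 + 2 \left(1 + 6\right) = -2 + 2 \cdot 7 = -2 + 14 = 12$)
$-11 + N \left(-114\right) = -11 + 12 \left(-114\right) = -11 - 1368 = -1379$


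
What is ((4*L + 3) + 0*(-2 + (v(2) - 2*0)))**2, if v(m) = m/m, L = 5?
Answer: 529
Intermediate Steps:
v(m) = 1
((4*L + 3) + 0*(-2 + (v(2) - 2*0)))**2 = ((4*5 + 3) + 0*(-2 + (1 - 2*0)))**2 = ((20 + 3) + 0*(-2 + (1 + 0)))**2 = (23 + 0*(-2 + 1))**2 = (23 + 0*(-1))**2 = (23 + 0)**2 = 23**2 = 529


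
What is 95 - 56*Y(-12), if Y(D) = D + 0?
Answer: 767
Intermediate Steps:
Y(D) = D
95 - 56*Y(-12) = 95 - 56*(-12) = 95 + 672 = 767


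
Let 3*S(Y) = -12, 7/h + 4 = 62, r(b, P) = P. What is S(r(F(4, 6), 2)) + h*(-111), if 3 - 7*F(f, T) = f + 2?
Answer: -1009/58 ≈ -17.397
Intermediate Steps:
F(f, T) = ⅐ - f/7 (F(f, T) = 3/7 - (f + 2)/7 = 3/7 - (2 + f)/7 = 3/7 + (-2/7 - f/7) = ⅐ - f/7)
h = 7/58 (h = 7/(-4 + 62) = 7/58 ≈ 0.12069)
S(Y) = -4 (S(Y) = (⅓)*(-12) = -4)
S(r(F(4, 6), 2)) + h*(-111) = -4 + (7/58)*(-111) = -4 - 777/58 = -1009/58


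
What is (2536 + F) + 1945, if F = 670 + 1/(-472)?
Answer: 2431271/472 ≈ 5151.0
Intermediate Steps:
F = 316239/472 (F = 670 - 1/472 = 316239/472 ≈ 670.00)
(2536 + F) + 1945 = (2536 + 316239/472) + 1945 = 1513231/472 + 1945 = 2431271/472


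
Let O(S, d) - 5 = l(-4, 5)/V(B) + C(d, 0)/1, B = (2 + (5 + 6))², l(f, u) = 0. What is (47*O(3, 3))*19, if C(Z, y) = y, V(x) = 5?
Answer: 4465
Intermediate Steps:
B = 169 (B = (2 + 11)² = 13² = 169)
O(S, d) = 5 (O(S, d) = 5 + (0/5 + 0/1) = 5 + (0*(⅕) + 0*1) = 5 + (0 + 0) = 5 + 0 = 5)
(47*O(3, 3))*19 = (47*5)*19 = 235*19 = 4465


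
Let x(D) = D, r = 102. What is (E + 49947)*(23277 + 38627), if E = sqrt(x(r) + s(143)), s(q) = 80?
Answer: 3091919088 + 61904*sqrt(182) ≈ 3.0928e+9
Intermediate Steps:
E = sqrt(182) (E = sqrt(102 + 80) = sqrt(182) ≈ 13.491)
(E + 49947)*(23277 + 38627) = (sqrt(182) + 49947)*(23277 + 38627) = (49947 + sqrt(182))*61904 = 3091919088 + 61904*sqrt(182)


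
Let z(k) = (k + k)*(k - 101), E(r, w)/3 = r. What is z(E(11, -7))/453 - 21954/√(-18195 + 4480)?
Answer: -1496/151 + 21954*I*√13715/13715 ≈ -9.9073 + 187.46*I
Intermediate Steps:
E(r, w) = 3*r
z(k) = 2*k*(-101 + k) (z(k) = (2*k)*(-101 + k) = 2*k*(-101 + k))
z(E(11, -7))/453 - 21954/√(-18195 + 4480) = (2*(3*11)*(-101 + 3*11))/453 - 21954/√(-18195 + 4480) = (2*33*(-101 + 33))*(1/453) - 21954*(-I*√13715/13715) = (2*33*(-68))*(1/453) - 21954*(-I*√13715/13715) = -4488*1/453 - (-21954)*I*√13715/13715 = -1496/151 + 21954*I*√13715/13715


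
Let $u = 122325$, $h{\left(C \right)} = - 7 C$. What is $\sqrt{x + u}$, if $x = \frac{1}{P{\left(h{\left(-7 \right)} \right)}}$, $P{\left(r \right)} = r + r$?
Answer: $\frac{\sqrt{23975702}}{14} \approx 349.75$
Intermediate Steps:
$P{\left(r \right)} = 2 r$
$x = \frac{1}{98}$ ($x = \frac{1}{2 \left(\left(-7\right) \left(-7\right)\right)} = \frac{1}{2 \cdot 49} = \frac{1}{98} \approx 0.010204$)
$\sqrt{x + u} = \sqrt{\frac{1}{98} + 122325} = \sqrt{\frac{11987851}{98}} = \frac{\sqrt{23975702}}{14}$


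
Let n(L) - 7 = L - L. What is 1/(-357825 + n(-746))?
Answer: -1/357818 ≈ -2.7947e-6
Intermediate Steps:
n(L) = 7 (n(L) = 7 + (L - L) = 7 + 0 = 7)
1/(-357825 + n(-746)) = 1/(-357825 + 7) = 1/(-357818) = -1/357818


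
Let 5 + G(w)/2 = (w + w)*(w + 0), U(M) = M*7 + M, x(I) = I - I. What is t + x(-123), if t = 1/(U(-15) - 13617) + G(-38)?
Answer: 79207541/13737 ≈ 5766.0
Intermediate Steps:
x(I) = 0
U(M) = 8*M (U(M) = 7*M + M = 8*M)
G(w) = -10 + 4*w**2 (G(w) = -10 + 2*((w + w)*(w + 0)) = -10 + 2*((2*w)*w) = -10 + 2*(2*w**2) = -10 + 4*w**2)
t = 79207541/13737 (t = 1/(8*(-15) - 13617) + (-10 + 4*(-38)**2) = 1/(-120 - 13617) + (-10 + 4*1444) = 1/(-13737) + (-10 + 5776) = -1/13737 + 5766 = 79207541/13737 ≈ 5766.0)
t + x(-123) = 79207541/13737 + 0 = 79207541/13737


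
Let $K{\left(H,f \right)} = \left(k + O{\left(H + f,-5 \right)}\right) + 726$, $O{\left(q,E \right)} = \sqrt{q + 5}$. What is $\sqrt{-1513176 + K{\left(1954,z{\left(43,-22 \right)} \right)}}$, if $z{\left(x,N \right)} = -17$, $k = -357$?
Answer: $\sqrt{-1512807 + \sqrt{1942}} \approx 1229.9 i$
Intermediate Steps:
$O{\left(q,E \right)} = \sqrt{5 + q}$
$K{\left(H,f \right)} = 369 + \sqrt{5 + H + f}$ ($K{\left(H,f \right)} = \left(-357 + \sqrt{5 + \left(H + f\right)}\right) + 726 = \left(-357 + \sqrt{5 + H + f}\right) + 726 = 369 + \sqrt{5 + H + f}$)
$\sqrt{-1513176 + K{\left(1954,z{\left(43,-22 \right)} \right)}} = \sqrt{-1513176 + \left(369 + \sqrt{5 + 1954 - 17}\right)} = \sqrt{-1513176 + \left(369 + \sqrt{1942}\right)} = \sqrt{-1512807 + \sqrt{1942}}$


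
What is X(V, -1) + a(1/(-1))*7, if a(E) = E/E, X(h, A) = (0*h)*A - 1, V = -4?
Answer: 6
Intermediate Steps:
X(h, A) = -1 (X(h, A) = 0*A - 1 = 0 - 1 = -1)
a(E) = 1
X(V, -1) + a(1/(-1))*7 = -1 + 1*7 = -1 + 7 = 6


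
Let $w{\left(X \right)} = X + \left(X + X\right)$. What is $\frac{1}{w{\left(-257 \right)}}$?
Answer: $- \frac{1}{771} \approx -0.001297$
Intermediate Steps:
$w{\left(X \right)} = 3 X$ ($w{\left(X \right)} = X + 2 X = 3 X$)
$\frac{1}{w{\left(-257 \right)}} = \frac{1}{3 \left(-257\right)} = \frac{1}{-771} = - \frac{1}{771}$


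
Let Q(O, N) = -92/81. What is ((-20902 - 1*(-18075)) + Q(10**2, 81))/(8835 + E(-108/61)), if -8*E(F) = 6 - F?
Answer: -55895276/174595743 ≈ -0.32014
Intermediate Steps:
E(F) = -3/4 + F/8 (E(F) = -(6 - F)/8 = -3/4 + F/8)
Q(O, N) = -92/81 (Q(O, N) = -92*1/81 = -92/81)
((-20902 - 1*(-18075)) + Q(10**2, 81))/(8835 + E(-108/61)) = ((-20902 - 1*(-18075)) - 92/81)/(8835 + (-3/4 + (-108/61)/8)) = ((-20902 + 18075) - 92/81)/(8835 + (-3/4 + (-108*1/61)/8)) = (-2827 - 92/81)/(8835 + (-3/4 + (1/8)*(-108/61))) = -229079/(81*(8835 + (-3/4 - 27/122))) = -229079/(81*(8835 - 237/244)) = -229079/(81*2155503/244) = -229079/81*244/2155503 = -55895276/174595743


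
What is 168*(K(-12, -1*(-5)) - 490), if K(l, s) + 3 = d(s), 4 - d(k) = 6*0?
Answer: -82152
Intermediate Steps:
d(k) = 4 (d(k) = 4 - 6*0 = 4 - 1*0 = 4 + 0 = 4)
K(l, s) = 1 (K(l, s) = -3 + 4 = 1)
168*(K(-12, -1*(-5)) - 490) = 168*(1 - 490) = 168*(-489) = -82152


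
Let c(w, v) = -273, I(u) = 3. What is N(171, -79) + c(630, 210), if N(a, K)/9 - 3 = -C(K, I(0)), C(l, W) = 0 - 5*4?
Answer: -66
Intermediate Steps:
C(l, W) = -20 (C(l, W) = 0 - 20 = -20)
N(a, K) = 207 (N(a, K) = 27 + 9*(-1*(-20)) = 27 + 9*20 = 27 + 180 = 207)
N(171, -79) + c(630, 210) = 207 - 273 = -66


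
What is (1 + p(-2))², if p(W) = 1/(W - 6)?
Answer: 49/64 ≈ 0.76563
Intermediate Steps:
p(W) = 1/(-6 + W)
(1 + p(-2))² = (1 + 1/(-6 - 2))² = (1 + 1/(-8))² = (1 - ⅛)² = (7/8)² = 49/64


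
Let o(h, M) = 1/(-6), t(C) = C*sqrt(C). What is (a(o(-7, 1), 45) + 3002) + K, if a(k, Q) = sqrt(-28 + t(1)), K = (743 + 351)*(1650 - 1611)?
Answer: 45668 + 3*I*sqrt(3) ≈ 45668.0 + 5.1962*I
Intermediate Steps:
t(C) = C**(3/2)
K = 42666 (K = 1094*39 = 42666)
o(h, M) = -1/6
a(k, Q) = 3*I*sqrt(3) (a(k, Q) = sqrt(-28 + 1**(3/2)) = sqrt(-28 + 1) = sqrt(-27) = 3*I*sqrt(3))
(a(o(-7, 1), 45) + 3002) + K = (3*I*sqrt(3) + 3002) + 42666 = (3002 + 3*I*sqrt(3)) + 42666 = 45668 + 3*I*sqrt(3)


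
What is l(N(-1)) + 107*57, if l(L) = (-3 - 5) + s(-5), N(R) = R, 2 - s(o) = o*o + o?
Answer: 6073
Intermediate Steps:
s(o) = 2 - o - o² (s(o) = 2 - (o*o + o) = 2 - (o² + o) = 2 - (o + o²) = 2 + (-o - o²) = 2 - o - o²)
l(L) = -26 (l(L) = (-3 - 5) + (2 - 1*(-5) - 1*(-5)²) = -8 + (2 + 5 - 1*25) = -8 + (2 + 5 - 25) = -8 - 18 = -26)
l(N(-1)) + 107*57 = -26 + 107*57 = -26 + 6099 = 6073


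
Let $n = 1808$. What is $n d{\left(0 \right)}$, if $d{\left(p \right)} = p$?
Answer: $0$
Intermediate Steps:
$n d{\left(0 \right)} = 1808 \cdot 0 = 0$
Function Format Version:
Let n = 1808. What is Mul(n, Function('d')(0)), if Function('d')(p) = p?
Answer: 0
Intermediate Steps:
Mul(n, Function('d')(0)) = Mul(1808, 0) = 0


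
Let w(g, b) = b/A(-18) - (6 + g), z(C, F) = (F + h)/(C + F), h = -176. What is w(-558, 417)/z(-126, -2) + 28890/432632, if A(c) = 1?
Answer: 13416338661/19252124 ≈ 696.88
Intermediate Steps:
z(C, F) = (-176 + F)/(C + F) (z(C, F) = (F - 176)/(C + F) = (-176 + F)/(C + F))
w(g, b) = -6 + b - g (w(g, b) = b/1 - (6 + g) = b*1 + (-6 - g) = b + (-6 - g) = -6 + b - g)
w(-558, 417)/z(-126, -2) + 28890/432632 = (-6 + 417 - 1*(-558))/(((-176 - 2)/(-126 - 2))) + 28890/432632 = (-6 + 417 + 558)/((-178/(-128))) + 28890*(1/432632) = 969/((-1/128*(-178))) + 14445/216316 = 969/(89/64) + 14445/216316 = 969*(64/89) + 14445/216316 = 62016/89 + 14445/216316 = 13416338661/19252124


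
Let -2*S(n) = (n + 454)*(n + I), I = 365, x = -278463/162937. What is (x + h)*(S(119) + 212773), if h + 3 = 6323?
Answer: 76291924619339/162937 ≈ 4.6823e+8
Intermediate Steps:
h = 6320 (h = -3 + 6323 = 6320)
x = -278463/162937 (x = -278463*1/162937 = -278463/162937 ≈ -1.7090)
S(n) = -(365 + n)*(454 + n)/2 (S(n) = -(n + 454)*(n + 365)/2 = -(454 + n)*(365 + n)/2 = -(365 + n)*(454 + n)/2)
(x + h)*(S(119) + 212773) = (-278463/162937 + 6320)*((-82855 - 819/2*119 - ½*119²) + 212773) = 1029483377*((-82855 - 97461/2 - ½*14161) + 212773)/162937 = 1029483377*((-82855 - 97461/2 - 14161/2) + 212773)/162937 = 1029483377*(-138666 + 212773)/162937 = (1029483377/162937)*74107 = 76291924619339/162937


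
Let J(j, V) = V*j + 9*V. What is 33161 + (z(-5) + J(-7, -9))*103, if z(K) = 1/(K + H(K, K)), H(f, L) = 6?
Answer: 31410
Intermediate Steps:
J(j, V) = 9*V + V*j
z(K) = 1/(6 + K) (z(K) = 1/(K + 6) = 1/(6 + K))
33161 + (z(-5) + J(-7, -9))*103 = 33161 + (1/(6 - 5) - 9*(9 - 7))*103 = 33161 + (1/1 - 9*2)*103 = 33161 + (1 - 18)*103 = 33161 - 17*103 = 33161 - 1751 = 31410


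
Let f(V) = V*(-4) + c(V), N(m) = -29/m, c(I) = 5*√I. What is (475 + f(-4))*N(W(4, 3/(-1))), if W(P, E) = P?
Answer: -14239/4 - 145*I/2 ≈ -3559.8 - 72.5*I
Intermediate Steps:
f(V) = -4*V + 5*√V (f(V) = V*(-4) + 5*√V = -4*V + 5*√V)
(475 + f(-4))*N(W(4, 3/(-1))) = (475 + (-4*(-4) + 5*√(-4)))*(-29/4) = (475 + (16 + 5*(2*I)))*(-29*¼) = (475 + (16 + 10*I))*(-29/4) = (491 + 10*I)*(-29/4) = -14239/4 - 145*I/2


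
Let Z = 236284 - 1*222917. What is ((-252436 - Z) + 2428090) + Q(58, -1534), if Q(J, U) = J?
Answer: 2162345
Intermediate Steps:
Z = 13367 (Z = 236284 - 222917 = 13367)
((-252436 - Z) + 2428090) + Q(58, -1534) = ((-252436 - 1*13367) + 2428090) + 58 = ((-252436 - 13367) + 2428090) + 58 = (-265803 + 2428090) + 58 = 2162287 + 58 = 2162345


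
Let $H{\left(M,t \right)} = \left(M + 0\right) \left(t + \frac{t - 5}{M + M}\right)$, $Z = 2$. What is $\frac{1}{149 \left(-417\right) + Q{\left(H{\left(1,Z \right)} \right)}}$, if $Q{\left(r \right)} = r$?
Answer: $- \frac{2}{124265} \approx -1.6095 \cdot 10^{-5}$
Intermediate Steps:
$H{\left(M,t \right)} = M \left(t + \frac{-5 + t}{2 M}\right)$
$\frac{1}{149 \left(-417\right) + Q{\left(H{\left(1,Z \right)} \right)}} = \frac{1}{149 \left(-417\right) + \left(- \frac{5}{2} + \frac{1}{2} \cdot 2 + 1 \cdot 2\right)} = \frac{1}{-62133 + \left(- \frac{5}{2} + 1 + 2\right)} = \frac{1}{-62133 + \frac{1}{2}} = \frac{1}{- \frac{124265}{2}} = - \frac{2}{124265}$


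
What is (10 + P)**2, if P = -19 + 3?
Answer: 36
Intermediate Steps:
P = -16
(10 + P)**2 = (10 - 16)**2 = (-6)**2 = 36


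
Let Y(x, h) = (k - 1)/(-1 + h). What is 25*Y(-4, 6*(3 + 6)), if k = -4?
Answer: -125/53 ≈ -2.3585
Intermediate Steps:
Y(x, h) = -5/(-1 + h) (Y(x, h) = (-4 - 1)/(-1 + h) = -5/(-1 + h))
25*Y(-4, 6*(3 + 6)) = 25*(-5/(-1 + 6*(3 + 6))) = 25*(-5/(-1 + 6*9)) = 25*(-5/(-1 + 54)) = 25*(-5/53) = -125/53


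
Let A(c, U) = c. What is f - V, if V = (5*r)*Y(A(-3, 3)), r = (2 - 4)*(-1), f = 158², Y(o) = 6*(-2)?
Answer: 25084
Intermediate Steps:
Y(o) = -12
f = 24964
r = 2 (r = -2*(-1) = 2)
V = -120 (V = (5*2)*(-12) = 10*(-12) = -120)
f - V = 24964 - 1*(-120) = 24964 + 120 = 25084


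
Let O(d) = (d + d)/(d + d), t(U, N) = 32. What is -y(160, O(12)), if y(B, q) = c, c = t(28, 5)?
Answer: -32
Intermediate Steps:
c = 32
O(d) = 1 (O(d) = (2*d)/((2*d)) = (2*d)*(1/(2*d)) = 1)
y(B, q) = 32
-y(160, O(12)) = -1*32 = -32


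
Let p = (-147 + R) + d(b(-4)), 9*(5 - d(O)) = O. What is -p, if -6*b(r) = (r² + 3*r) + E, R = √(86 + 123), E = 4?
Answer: 3830/27 - √209 ≈ 127.40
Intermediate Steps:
R = √209 ≈ 14.457
b(r) = -⅔ - r/2 - r²/6 (b(r) = -((r² + 3*r) + 4)/6 = -(4 + r² + 3*r)/6 = -⅔ - r/2 - r²/6)
d(O) = 5 - O/9
p = -3830/27 + √209 (p = (-147 + √209) + (5 - (-⅔ - ½*(-4) - ⅙*(-4)²)/9) = (-147 + √209) + (5 - (-⅔ + 2 - ⅙*16)/9) = (-147 + √209) + (5 - (-⅔ + 2 - 8/3)/9) = (-147 + √209) + (5 - ⅑*(-4/3)) = (-147 + √209) + (5 + 4/27) = (-147 + √209) + 139/27 = -3830/27 + √209 ≈ -127.40)
-p = -(-3830/27 + √209) = 3830/27 - √209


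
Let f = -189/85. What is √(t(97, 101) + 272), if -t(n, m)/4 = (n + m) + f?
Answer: 2*I*√923185/85 ≈ 22.608*I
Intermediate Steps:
f = -189/85 (f = -189*1/85 = -189/85 ≈ -2.2235)
t(n, m) = 756/85 - 4*m - 4*n (t(n, m) = -4*((n + m) - 189/85) = -4*((m + n) - 189/85) = -4*(-189/85 + m + n) = 756/85 - 4*m - 4*n)
√(t(97, 101) + 272) = √((756/85 - 4*101 - 4*97) + 272) = √((756/85 - 404 - 388) + 272) = √(-66564/85 + 272) = √(-43444/85) = 2*I*√923185/85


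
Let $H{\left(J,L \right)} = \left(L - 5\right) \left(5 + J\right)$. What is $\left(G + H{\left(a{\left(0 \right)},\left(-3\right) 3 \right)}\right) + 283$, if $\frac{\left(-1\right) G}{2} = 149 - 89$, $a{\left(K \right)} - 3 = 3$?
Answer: $9$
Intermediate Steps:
$a{\left(K \right)} = 6$ ($a{\left(K \right)} = 3 + 3 = 6$)
$H{\left(J,L \right)} = \left(-5 + L\right) \left(5 + J\right)$
$G = -120$ ($G = - 2 \left(149 - 89\right) = \left(-2\right) 60 = -120$)
$\left(G + H{\left(a{\left(0 \right)},\left(-3\right) 3 \right)}\right) + 283 = \left(-120 + \left(-25 - 30 + 5 \left(\left(-3\right) 3\right) + 6 \left(\left(-3\right) 3\right)\right)\right) + 283 = \left(-120 + \left(-25 - 30 + 5 \left(-9\right) + 6 \left(-9\right)\right)\right) + 283 = \left(-120 - 154\right) + 283 = -274 + 283 = 9$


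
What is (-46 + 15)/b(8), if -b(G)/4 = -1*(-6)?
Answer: 31/24 ≈ 1.2917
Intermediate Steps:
b(G) = -24 (b(G) = -(-4)*(-6) = -4*6 = -24)
(-46 + 15)/b(8) = (-46 + 15)/(-24) = -1/24*(-31) = 31/24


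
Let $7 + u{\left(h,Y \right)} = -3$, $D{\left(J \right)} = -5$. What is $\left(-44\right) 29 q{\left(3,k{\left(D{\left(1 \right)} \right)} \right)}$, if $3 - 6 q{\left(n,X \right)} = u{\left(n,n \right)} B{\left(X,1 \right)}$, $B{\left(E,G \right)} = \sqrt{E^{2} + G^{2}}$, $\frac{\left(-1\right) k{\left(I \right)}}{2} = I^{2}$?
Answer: $-638 - \frac{6380 \sqrt{2501}}{3} \approx -1.0699 \cdot 10^{5}$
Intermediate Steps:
$u{\left(h,Y \right)} = -10$ ($u{\left(h,Y \right)} = -7 - 3 = -10$)
$k{\left(I \right)} = - 2 I^{2}$
$q{\left(n,X \right)} = \frac{1}{2} + \frac{5 \sqrt{1 + X^{2}}}{3}$ ($q{\left(n,X \right)} = \frac{1}{2} - \frac{\left(-10\right) \sqrt{X^{2} + 1^{2}}}{6} = \frac{1}{2} - \frac{\left(-10\right) \sqrt{X^{2} + 1}}{6} = \frac{1}{2} - \frac{\left(-10\right) \sqrt{1 + X^{2}}}{6} = \frac{1}{2} + \frac{5 \sqrt{1 + X^{2}}}{3}$)
$\left(-44\right) 29 q{\left(3,k{\left(D{\left(1 \right)} \right)} \right)} = \left(-44\right) 29 \left(\frac{1}{2} + \frac{5 \sqrt{1 + \left(- 2 \left(-5\right)^{2}\right)^{2}}}{3}\right) = - 1276 \left(\frac{1}{2} + \frac{5 \sqrt{1 + \left(\left(-2\right) 25\right)^{2}}}{3}\right) = - 1276 \left(\frac{1}{2} + \frac{5 \sqrt{1 + \left(-50\right)^{2}}}{3}\right) = - 1276 \left(\frac{1}{2} + \frac{5 \sqrt{1 + 2500}}{3}\right) = - 1276 \left(\frac{1}{2} + \frac{5 \sqrt{2501}}{3}\right) = -638 - \frac{6380 \sqrt{2501}}{3}$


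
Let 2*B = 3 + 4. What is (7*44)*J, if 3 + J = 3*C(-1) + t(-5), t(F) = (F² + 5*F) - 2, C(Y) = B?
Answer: 1694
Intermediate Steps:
B = 7/2 (B = (3 + 4)/2 = (½)*7 = 7/2 ≈ 3.5000)
C(Y) = 7/2
t(F) = -2 + F² + 5*F
J = 11/2 (J = -3 + (3*(7/2) + (-2 + (-5)² + 5*(-5))) = -3 + (21/2 + (-2 + 25 - 25)) = -3 + (21/2 - 2) = -3 + 17/2 = 11/2 ≈ 5.5000)
(7*44)*J = (7*44)*(11/2) = 308*(11/2) = 1694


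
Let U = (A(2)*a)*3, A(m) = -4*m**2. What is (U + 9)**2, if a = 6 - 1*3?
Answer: 18225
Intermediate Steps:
a = 3 (a = 6 - 3 = 3)
U = -144 (U = (-4*2**2*3)*3 = (-4*4*3)*3 = -16*3*3 = -48*3 = -144)
(U + 9)**2 = (-144 + 9)**2 = (-135)**2 = 18225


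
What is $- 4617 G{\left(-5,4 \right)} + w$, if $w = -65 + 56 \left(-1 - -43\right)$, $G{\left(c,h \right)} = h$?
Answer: $-16181$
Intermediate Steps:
$w = 2287$ ($w = -65 + 56 \left(-1 + 43\right) = -65 + 56 \cdot 42 = -65 + 2352 = 2287$)
$- 4617 G{\left(-5,4 \right)} + w = \left(-4617\right) 4 + 2287 = -18468 + 2287 = -16181$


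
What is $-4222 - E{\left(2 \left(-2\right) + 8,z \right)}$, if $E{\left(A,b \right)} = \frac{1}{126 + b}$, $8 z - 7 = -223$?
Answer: $- \frac{417979}{99} \approx -4222.0$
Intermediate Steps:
$z = -27$ ($z = \frac{7}{8} + \frac{1}{8} \left(-223\right) = \frac{7}{8} - \frac{223}{8} = -27$)
$-4222 - E{\left(2 \left(-2\right) + 8,z \right)} = -4222 - \frac{1}{126 - 27} = -4222 - \frac{1}{99} = - \frac{417979}{99}$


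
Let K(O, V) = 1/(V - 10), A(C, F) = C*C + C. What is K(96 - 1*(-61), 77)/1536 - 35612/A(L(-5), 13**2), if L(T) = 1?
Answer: -1832451071/102912 ≈ -17806.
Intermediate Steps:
A(C, F) = C + C**2 (A(C, F) = C**2 + C = C + C**2)
K(O, V) = 1/(-10 + V)
K(96 - 1*(-61), 77)/1536 - 35612/A(L(-5), 13**2) = 1/((-10 + 77)*1536) - 35612/(1 + 1) = (1/1536)/67 - 35612/(1*2) = (1/67)*(1/1536) - 35612/2 = 1/102912 - 35612*1/2 = 1/102912 - 17806 = -1832451071/102912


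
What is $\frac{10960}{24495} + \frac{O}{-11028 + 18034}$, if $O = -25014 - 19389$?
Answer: $- \frac{202173145}{34322394} \approx -5.8904$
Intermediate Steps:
$O = -44403$ ($O = -25014 - 19389 = -44403$)
$\frac{10960}{24495} + \frac{O}{-11028 + 18034} = \frac{10960}{24495} - \frac{44403}{-11028 + 18034} = 10960 \cdot \frac{1}{24495} - \frac{44403}{7006} = \frac{2192}{4899} - \frac{44403}{7006} = - \frac{202173145}{34322394}$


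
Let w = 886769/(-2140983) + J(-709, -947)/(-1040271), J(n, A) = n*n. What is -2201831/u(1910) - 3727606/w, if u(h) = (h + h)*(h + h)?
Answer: 1553180108888421824249681/373923056661827600 ≈ 4.1537e+6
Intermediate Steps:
J(n, A) = n²
w = -51249014098/57107757087 (w = 886769/(-2140983) + (-709)²/(-1040271) = 886769*(-1/2140983) + 502681*(-1/1040271) = -68213/164691 - 502681/1040271 = -51249014098/57107757087 ≈ -0.89741)
u(h) = 4*h² (u(h) = (2*h)*(2*h) = 4*h²)
-2201831/u(1910) - 3727606/w = -2201831/(4*1910²) - 3727606/(-51249014098/57107757087) = -2201831/(4*3648100) - 3727606*(-57107757087/51249014098) = -2201831/14592400 + 106437608982021861/25624507049 = 1553180108888421824249681/373923056661827600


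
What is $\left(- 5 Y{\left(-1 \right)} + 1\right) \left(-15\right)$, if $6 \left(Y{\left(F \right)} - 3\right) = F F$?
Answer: $\frac{445}{2} \approx 222.5$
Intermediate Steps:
$Y{\left(F \right)} = 3 + \frac{F^{2}}{6}$ ($Y{\left(F \right)} = 3 + \frac{F F}{6} = 3 + \frac{F^{2}}{6}$)
$\left(- 5 Y{\left(-1 \right)} + 1\right) \left(-15\right) = \left(- 5 \left(3 + \frac{\left(-1\right)^{2}}{6}\right) + 1\right) \left(-15\right) = \left(- 5 \left(3 + \frac{1}{6} \cdot 1\right) + 1\right) \left(-15\right) = \left(- 5 \left(3 + \frac{1}{6}\right) + 1\right) \left(-15\right) = \left(\left(-5\right) \frac{19}{6} + 1\right) \left(-15\right) = \left(- \frac{95}{6} + 1\right) \left(-15\right) = \left(- \frac{89}{6}\right) \left(-15\right) = \frac{445}{2}$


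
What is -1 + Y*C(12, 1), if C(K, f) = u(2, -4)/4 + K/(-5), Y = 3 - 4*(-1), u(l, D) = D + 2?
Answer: -213/10 ≈ -21.300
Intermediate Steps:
u(l, D) = 2 + D
Y = 7 (Y = 3 + 4 = 7)
C(K, f) = -½ - K/5 (C(K, f) = (2 - 4)/4 + K/(-5) = -2*¼ + K*(-⅕) = -½ - K/5)
-1 + Y*C(12, 1) = -1 + 7*(-½ - ⅕*12) = -1 + 7*(-½ - 12/5) = -1 + 7*(-29/10) = -1 - 203/10 = -213/10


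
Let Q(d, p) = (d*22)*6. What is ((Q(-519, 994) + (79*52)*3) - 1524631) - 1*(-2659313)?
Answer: 1078498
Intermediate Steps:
Q(d, p) = 132*d (Q(d, p) = (22*d)*6 = 132*d)
((Q(-519, 994) + (79*52)*3) - 1524631) - 1*(-2659313) = ((132*(-519) + (79*52)*3) - 1524631) - 1*(-2659313) = ((-68508 + 4108*3) - 1524631) + 2659313 = ((-68508 + 12324) - 1524631) + 2659313 = (-56184 - 1524631) + 2659313 = -1580815 + 2659313 = 1078498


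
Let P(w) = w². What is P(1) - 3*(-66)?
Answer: 199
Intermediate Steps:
P(1) - 3*(-66) = 1² - 3*(-66) = 1 + 198 = 199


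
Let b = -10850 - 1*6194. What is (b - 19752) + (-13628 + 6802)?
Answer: -43622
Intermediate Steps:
b = -17044 (b = -10850 - 6194 = -17044)
(b - 19752) + (-13628 + 6802) = (-17044 - 19752) + (-13628 + 6802) = -36796 - 6826 = -43622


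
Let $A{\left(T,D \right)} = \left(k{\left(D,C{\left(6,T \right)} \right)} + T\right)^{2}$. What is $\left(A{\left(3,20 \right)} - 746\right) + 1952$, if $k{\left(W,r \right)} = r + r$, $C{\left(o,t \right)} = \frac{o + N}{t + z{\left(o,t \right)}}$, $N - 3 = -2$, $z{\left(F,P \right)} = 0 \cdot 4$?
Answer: $\frac{11383}{9} \approx 1264.8$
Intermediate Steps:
$z{\left(F,P \right)} = 0$
$N = 1$ ($N = 3 - 2 = 1$)
$C{\left(o,t \right)} = \frac{1 + o}{t}$ ($C{\left(o,t \right)} = \frac{o + 1}{t + 0} = \frac{1 + o}{t}$)
$k{\left(W,r \right)} = 2 r$
$A{\left(T,D \right)} = \left(T + \frac{14}{T}\right)^{2}$ ($A{\left(T,D \right)} = \left(2 \frac{1 + 6}{T} + T\right)^{2} = \left(2 \frac{1}{T} 7 + T\right)^{2} = \left(2 \frac{7}{T} + T\right)^{2} = \left(\frac{14}{T} + T\right)^{2} = \left(T + \frac{14}{T}\right)^{2}$)
$\left(A{\left(3,20 \right)} - 746\right) + 1952 = \left(\frac{\left(14 + 3^{2}\right)^{2}}{9} - 746\right) + 1952 = \left(\frac{\left(14 + 9\right)^{2}}{9} - 746\right) + 1952 = \left(\frac{23^{2}}{9} - 746\right) + 1952 = \left(\frac{1}{9} \cdot 529 - 746\right) + 1952 = \left(\frac{529}{9} - 746\right) + 1952 = - \frac{6185}{9} + 1952 = \frac{11383}{9}$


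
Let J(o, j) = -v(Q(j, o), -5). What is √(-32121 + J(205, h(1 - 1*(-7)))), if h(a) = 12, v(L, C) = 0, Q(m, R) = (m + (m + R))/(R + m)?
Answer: 3*I*√3569 ≈ 179.22*I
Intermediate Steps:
Q(m, R) = (R + 2*m)/(R + m) (Q(m, R) = (m + (R + m))/(R + m) = (R + 2*m)/(R + m))
J(o, j) = 0 (J(o, j) = -1*0 = 0)
√(-32121 + J(205, h(1 - 1*(-7)))) = √(-32121 + 0) = √(-32121) = 3*I*√3569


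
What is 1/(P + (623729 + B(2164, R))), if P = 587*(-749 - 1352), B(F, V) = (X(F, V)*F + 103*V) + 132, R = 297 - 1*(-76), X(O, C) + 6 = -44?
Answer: -1/679207 ≈ -1.4723e-6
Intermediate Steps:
X(O, C) = -50 (X(O, C) = -6 - 44 = -50)
R = 373 (R = 297 + 76 = 373)
B(F, V) = 132 - 50*F + 103*V (B(F, V) = (-50*F + 103*V) + 132 = 132 - 50*F + 103*V)
P = -1233287 (P = 587*(-2101) = -1233287)
1/(P + (623729 + B(2164, R))) = 1/(-1233287 + (623729 + (132 - 50*2164 + 103*373))) = 1/(-1233287 + (623729 + (132 - 108200 + 38419))) = 1/(-1233287 + (623729 - 69649)) = 1/(-1233287 + 554080) = 1/(-679207) = -1/679207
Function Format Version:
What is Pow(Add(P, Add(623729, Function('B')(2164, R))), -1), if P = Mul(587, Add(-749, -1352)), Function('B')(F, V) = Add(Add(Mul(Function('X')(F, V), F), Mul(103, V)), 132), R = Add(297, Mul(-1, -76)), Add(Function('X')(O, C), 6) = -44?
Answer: Rational(-1, 679207) ≈ -1.4723e-6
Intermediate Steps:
Function('X')(O, C) = -50 (Function('X')(O, C) = Add(-6, -44) = -50)
R = 373 (R = Add(297, 76) = 373)
Function('B')(F, V) = Add(132, Mul(-50, F), Mul(103, V)) (Function('B')(F, V) = Add(Add(Mul(-50, F), Mul(103, V)), 132) = Add(132, Mul(-50, F), Mul(103, V)))
P = -1233287 (P = Mul(587, -2101) = -1233287)
Pow(Add(P, Add(623729, Function('B')(2164, R))), -1) = Pow(Add(-1233287, Add(623729, Add(132, Mul(-50, 2164), Mul(103, 373)))), -1) = Pow(Add(-1233287, Add(623729, Add(132, -108200, 38419))), -1) = Pow(Add(-1233287, Add(623729, -69649)), -1) = Pow(Add(-1233287, 554080), -1) = Pow(-679207, -1) = Rational(-1, 679207)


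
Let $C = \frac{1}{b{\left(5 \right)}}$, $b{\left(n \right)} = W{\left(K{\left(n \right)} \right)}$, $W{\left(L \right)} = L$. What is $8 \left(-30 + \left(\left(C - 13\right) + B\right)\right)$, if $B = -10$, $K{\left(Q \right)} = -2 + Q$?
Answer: $- \frac{1264}{3} \approx -421.33$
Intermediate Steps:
$b{\left(n \right)} = -2 + n$
$C = \frac{1}{3}$ ($C = \frac{1}{-2 + 5} = \frac{1}{3} \approx 0.33333$)
$8 \left(-30 + \left(\left(C - 13\right) + B\right)\right) = 8 \left(-30 + \left(\left(\frac{1}{3} - 13\right) - 10\right)\right) = 8 \left(-30 - \frac{68}{3}\right) = 8 \left(- \frac{158}{3}\right) = - \frac{1264}{3}$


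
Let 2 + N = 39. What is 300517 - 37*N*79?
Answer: 192366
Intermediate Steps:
N = 37 (N = -2 + 39 = 37)
300517 - 37*N*79 = 300517 - 37*37*79 = 300517 - 1369*79 = 300517 - 108151 = 192366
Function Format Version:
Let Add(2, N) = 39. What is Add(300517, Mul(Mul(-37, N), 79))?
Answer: 192366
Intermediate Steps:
N = 37 (N = Add(-2, 39) = 37)
Add(300517, Mul(Mul(-37, N), 79)) = Add(300517, Mul(Mul(-37, 37), 79)) = Add(300517, Mul(-1369, 79)) = Add(300517, -108151) = 192366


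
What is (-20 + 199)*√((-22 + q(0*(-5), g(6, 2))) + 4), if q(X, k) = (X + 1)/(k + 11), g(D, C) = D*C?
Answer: 179*I*√9499/23 ≈ 758.51*I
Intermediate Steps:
g(D, C) = C*D
q(X, k) = (1 + X)/(11 + k)
(-20 + 199)*√((-22 + q(0*(-5), g(6, 2))) + 4) = (-20 + 199)*√((-22 + (1 + 0*(-5))/(11 + 2*6)) + 4) = 179*√((-22 + (1 + 0)/(11 + 12)) + 4) = 179*√((-22 + 1/23) + 4) = 179*√(-505/23 + 4) = 179*√(-413/23) = 179*(I*√9499/23) = 179*I*√9499/23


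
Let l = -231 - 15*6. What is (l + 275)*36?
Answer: -1656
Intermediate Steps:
l = -321 (l = -231 - 90 = -321)
(l + 275)*36 = (-321 + 275)*36 = -46*36 = -1656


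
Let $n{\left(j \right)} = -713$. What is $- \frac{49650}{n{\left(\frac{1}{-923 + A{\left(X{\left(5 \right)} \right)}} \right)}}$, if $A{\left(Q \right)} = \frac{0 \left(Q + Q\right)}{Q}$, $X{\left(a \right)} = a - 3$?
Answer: $\frac{49650}{713} \approx 69.635$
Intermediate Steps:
$X{\left(a \right)} = -3 + a$
$A{\left(Q \right)} = 0$ ($A{\left(Q \right)} = \frac{0 \cdot 2 Q}{Q} = \frac{0}{Q} = 0$)
$- \frac{49650}{n{\left(\frac{1}{-923 + A{\left(X{\left(5 \right)} \right)}} \right)}} = - \frac{49650}{-713} = \left(-49650\right) \left(- \frac{1}{713}\right) = \frac{49650}{713}$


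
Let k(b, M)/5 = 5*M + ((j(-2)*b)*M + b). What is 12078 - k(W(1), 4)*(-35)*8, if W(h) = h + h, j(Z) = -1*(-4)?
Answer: 87678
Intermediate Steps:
j(Z) = 4
W(h) = 2*h
k(b, M) = 5*b + 25*M + 20*M*b (k(b, M) = 5*(5*M + ((4*b)*M + b)) = 5*(5*M + (4*M*b + b)) = 5*(5*M + (b + 4*M*b)) = 5*(b + 5*M + 4*M*b) = 5*b + 25*M + 20*M*b)
12078 - k(W(1), 4)*(-35)*8 = 12078 - (5*(2*1) + 25*4 + 20*4*(2*1))*(-35)*8 = 12078 - (5*2 + 100 + 20*4*2)*(-35)*8 = 12078 - (10 + 100 + 160)*(-35)*8 = 12078 - 270*(-35)*8 = 12078 - (-9450)*8 = 12078 - 1*(-75600) = 12078 + 75600 = 87678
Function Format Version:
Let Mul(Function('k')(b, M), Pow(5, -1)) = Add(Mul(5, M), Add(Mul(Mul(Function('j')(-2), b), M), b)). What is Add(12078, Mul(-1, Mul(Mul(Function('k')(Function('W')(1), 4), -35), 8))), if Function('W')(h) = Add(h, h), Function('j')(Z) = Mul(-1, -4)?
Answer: 87678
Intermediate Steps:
Function('j')(Z) = 4
Function('W')(h) = Mul(2, h)
Function('k')(b, M) = Add(Mul(5, b), Mul(25, M), Mul(20, M, b)) (Function('k')(b, M) = Mul(5, Add(Mul(5, M), Add(Mul(Mul(4, b), M), b))) = Mul(5, Add(Mul(5, M), Add(Mul(4, M, b), b))) = Mul(5, Add(Mul(5, M), Add(b, Mul(4, M, b)))) = Mul(5, Add(b, Mul(5, M), Mul(4, M, b))) = Add(Mul(5, b), Mul(25, M), Mul(20, M, b)))
Add(12078, Mul(-1, Mul(Mul(Function('k')(Function('W')(1), 4), -35), 8))) = Add(12078, Mul(-1, Mul(Mul(Add(Mul(5, Mul(2, 1)), Mul(25, 4), Mul(20, 4, Mul(2, 1))), -35), 8))) = Add(12078, Mul(-1, Mul(Mul(Add(Mul(5, 2), 100, Mul(20, 4, 2)), -35), 8))) = Add(12078, Mul(-1, Mul(Mul(Add(10, 100, 160), -35), 8))) = Add(12078, Mul(-1, Mul(Mul(270, -35), 8))) = Add(12078, Mul(-1, Mul(-9450, 8))) = Add(12078, Mul(-1, -75600)) = Add(12078, 75600) = 87678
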